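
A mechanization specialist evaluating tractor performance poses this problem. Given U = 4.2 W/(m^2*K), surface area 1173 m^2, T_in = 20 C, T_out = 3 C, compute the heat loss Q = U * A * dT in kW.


dT = 20 - (3) = 17 K
Q = U * A * dT
  = 4.2 * 1173 * 17
  = 83752.20 W = 83.75 kW


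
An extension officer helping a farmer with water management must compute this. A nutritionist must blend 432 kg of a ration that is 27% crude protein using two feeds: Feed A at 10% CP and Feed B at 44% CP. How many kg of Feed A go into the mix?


parts_A = CP_b - target = 44 - 27 = 17
parts_B = target - CP_a = 27 - 10 = 17
total_parts = 17 + 17 = 34
Feed A = 432 * 17 / 34 = 216 kg
Feed B = 432 * 17 / 34 = 216 kg


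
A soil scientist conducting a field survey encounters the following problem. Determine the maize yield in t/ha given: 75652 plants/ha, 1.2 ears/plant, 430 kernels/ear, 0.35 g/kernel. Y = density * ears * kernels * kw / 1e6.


Y = density * ears * kernels * kw
  = 75652 * 1.2 * 430 * 0.35 g/ha
  = 13662751.20 g/ha
  = 13662.75 kg/ha = 13.66 t/ha


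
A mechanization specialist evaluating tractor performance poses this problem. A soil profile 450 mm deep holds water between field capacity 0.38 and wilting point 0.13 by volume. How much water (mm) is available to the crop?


AW = (FC - WP) * D
   = (0.38 - 0.13) * 450
   = 0.25 * 450
   = 112.50 mm


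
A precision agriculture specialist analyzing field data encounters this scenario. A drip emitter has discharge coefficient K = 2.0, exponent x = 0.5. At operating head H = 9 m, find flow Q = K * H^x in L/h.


Q = K * H^x
  = 2.0 * 9^0.5
  = 2.0 * 3
  = 6 L/h


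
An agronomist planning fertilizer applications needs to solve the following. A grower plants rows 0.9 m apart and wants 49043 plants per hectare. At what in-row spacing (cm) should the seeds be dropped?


spacing = 10000 / (row_sp * density)
        = 10000 / (0.9 * 49043)
        = 10000 / 44138.70
        = 0.22656 m = 22.66 cm


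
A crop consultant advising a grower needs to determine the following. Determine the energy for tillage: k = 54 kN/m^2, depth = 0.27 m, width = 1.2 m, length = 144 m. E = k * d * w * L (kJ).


E = k * d * w * L
  = 54 * 0.27 * 1.2 * 144
  = 2519.42 kJ


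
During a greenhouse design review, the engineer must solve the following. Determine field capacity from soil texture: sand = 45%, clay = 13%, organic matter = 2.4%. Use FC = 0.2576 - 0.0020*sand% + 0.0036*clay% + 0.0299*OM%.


FC = 0.2576 - 0.0020*45 + 0.0036*13 + 0.0299*2.4
   = 0.2576 - 0.0900 + 0.0468 + 0.0718
   = 0.2862


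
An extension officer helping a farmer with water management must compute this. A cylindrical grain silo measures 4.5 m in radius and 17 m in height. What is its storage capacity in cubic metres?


V = pi * r^2 * h
  = pi * 4.5^2 * 17
  = pi * 20.25 * 17
  = 1081.49 m^3


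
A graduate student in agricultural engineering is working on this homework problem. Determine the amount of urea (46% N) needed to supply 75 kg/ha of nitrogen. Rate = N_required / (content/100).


Rate = N_required / (N_content / 100)
     = 75 / (46 / 100)
     = 75 / 0.46
     = 163.04 kg/ha


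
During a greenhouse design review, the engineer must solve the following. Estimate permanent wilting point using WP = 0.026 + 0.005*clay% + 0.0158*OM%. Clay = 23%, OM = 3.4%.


WP = 0.026 + 0.005*23 + 0.0158*3.4
   = 0.026 + 0.1150 + 0.0537
   = 0.1947


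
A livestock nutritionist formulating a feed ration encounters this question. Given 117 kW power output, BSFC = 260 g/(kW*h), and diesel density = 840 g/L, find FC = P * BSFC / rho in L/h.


FC = P * BSFC / rho_fuel
   = 117 * 260 / 840
   = 30420 / 840
   = 36.21 L/h


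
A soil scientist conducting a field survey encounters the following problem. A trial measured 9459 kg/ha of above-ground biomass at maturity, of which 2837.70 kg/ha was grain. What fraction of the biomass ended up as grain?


HI = grain_yield / biomass
   = 2837.70 / 9459
   = 0.30


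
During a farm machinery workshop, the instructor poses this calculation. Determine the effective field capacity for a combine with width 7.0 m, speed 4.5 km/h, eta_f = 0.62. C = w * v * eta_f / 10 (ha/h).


C = w * v * eta_f / 10
  = 7.0 * 4.5 * 0.62 / 10
  = 19.53 / 10
  = 1.95 ha/h


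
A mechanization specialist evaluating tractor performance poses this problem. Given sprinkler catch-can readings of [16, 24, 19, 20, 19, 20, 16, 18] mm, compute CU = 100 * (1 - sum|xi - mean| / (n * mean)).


xbar = 152 / 8 = 19
sum|xi - xbar| = 14
CU = 100 * (1 - 14 / (8 * 19))
   = 100 * (1 - 0.0921)
   = 90.79%


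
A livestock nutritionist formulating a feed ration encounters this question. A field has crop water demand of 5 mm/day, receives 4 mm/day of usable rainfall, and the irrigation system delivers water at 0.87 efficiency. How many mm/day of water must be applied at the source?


IWR = (ETc - Pe) / Ea
    = (5 - 4) / 0.87
    = 1 / 0.87
    = 1.15 mm/day


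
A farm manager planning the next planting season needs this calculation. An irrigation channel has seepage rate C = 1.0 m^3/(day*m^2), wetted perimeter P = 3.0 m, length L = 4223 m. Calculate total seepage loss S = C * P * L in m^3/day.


S = C * P * L
  = 1.0 * 3.0 * 4223
  = 12669 m^3/day


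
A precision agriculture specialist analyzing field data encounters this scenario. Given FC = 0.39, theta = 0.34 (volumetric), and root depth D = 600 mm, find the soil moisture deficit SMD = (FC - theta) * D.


SMD = (FC - theta) * D
    = (0.39 - 0.34) * 600
    = 0.050 * 600
    = 30 mm


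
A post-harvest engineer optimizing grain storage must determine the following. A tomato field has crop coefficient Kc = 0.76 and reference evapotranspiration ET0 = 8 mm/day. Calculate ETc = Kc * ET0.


ETc = Kc * ET0
    = 0.76 * 8
    = 6.08 mm/day


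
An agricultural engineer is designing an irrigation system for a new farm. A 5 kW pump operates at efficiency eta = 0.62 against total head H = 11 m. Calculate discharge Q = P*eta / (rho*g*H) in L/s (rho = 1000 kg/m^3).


Q = (P * 1000 * eta) / (rho * g * H)
  = (5 * 1000 * 0.62) / (1000 * 9.81 * 11)
  = 3100 / 107910
  = 0.02873 m^3/s = 28.73 L/s


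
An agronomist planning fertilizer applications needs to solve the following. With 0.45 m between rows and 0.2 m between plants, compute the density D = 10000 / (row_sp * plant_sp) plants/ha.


D = 10000 / (row_sp * plant_sp)
  = 10000 / (0.45 * 0.2)
  = 10000 / 0.0900
  = 111111.11 plants/ha


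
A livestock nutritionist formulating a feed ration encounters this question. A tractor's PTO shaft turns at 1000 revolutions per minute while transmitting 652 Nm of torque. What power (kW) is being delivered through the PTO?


P = 2*pi*n*T / 60000
  = 2*pi * 1000 * 652 / 60000
  = 4096636.82 / 60000
  = 68.28 kW


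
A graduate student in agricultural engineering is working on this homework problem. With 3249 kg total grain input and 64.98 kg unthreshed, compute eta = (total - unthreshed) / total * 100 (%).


eta = (total - unthreshed) / total * 100
    = (3249 - 64.98) / 3249 * 100
    = 3184.02 / 3249 * 100
    = 98%


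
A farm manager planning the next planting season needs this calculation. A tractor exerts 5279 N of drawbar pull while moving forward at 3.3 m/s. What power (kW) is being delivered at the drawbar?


P = F * v / 1000
  = 5279 * 3.3 / 1000
  = 17420.70 / 1000
  = 17.42 kW


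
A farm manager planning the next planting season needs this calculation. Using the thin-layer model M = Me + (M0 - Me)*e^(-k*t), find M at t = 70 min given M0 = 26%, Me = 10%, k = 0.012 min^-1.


M = Me + (M0 - Me) * e^(-k*t)
  = 10 + (26 - 10) * e^(-0.012*70)
  = 10 + 16 * e^(-0.840)
  = 10 + 16 * 0.43171
  = 10 + 6.9074
  = 16.91%


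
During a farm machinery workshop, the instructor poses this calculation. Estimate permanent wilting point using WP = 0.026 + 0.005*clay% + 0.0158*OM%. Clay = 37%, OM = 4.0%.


WP = 0.026 + 0.005*37 + 0.0158*4.0
   = 0.026 + 0.1850 + 0.0632
   = 0.2742


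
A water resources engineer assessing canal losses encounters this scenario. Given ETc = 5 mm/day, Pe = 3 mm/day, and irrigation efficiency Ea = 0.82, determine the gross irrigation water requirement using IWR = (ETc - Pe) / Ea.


IWR = (ETc - Pe) / Ea
    = (5 - 3) / 0.82
    = 2 / 0.82
    = 2.44 mm/day


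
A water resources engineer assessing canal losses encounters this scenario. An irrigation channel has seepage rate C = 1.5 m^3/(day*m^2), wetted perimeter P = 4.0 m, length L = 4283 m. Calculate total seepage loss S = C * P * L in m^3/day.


S = C * P * L
  = 1.5 * 4.0 * 4283
  = 25698 m^3/day


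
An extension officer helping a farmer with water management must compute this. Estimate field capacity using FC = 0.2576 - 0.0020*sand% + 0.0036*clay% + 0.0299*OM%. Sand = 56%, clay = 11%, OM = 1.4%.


FC = 0.2576 - 0.0020*56 + 0.0036*11 + 0.0299*1.4
   = 0.2576 - 0.1120 + 0.0396 + 0.0419
   = 0.2271


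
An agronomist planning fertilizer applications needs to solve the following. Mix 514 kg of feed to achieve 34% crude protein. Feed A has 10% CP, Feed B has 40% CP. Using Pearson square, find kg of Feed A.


parts_A = CP_b - target = 40 - 34 = 6
parts_B = target - CP_a = 34 - 10 = 24
total_parts = 6 + 24 = 30
Feed A = 514 * 6 / 30 = 102.80 kg
Feed B = 514 * 24 / 30 = 411.20 kg

102.80 kg


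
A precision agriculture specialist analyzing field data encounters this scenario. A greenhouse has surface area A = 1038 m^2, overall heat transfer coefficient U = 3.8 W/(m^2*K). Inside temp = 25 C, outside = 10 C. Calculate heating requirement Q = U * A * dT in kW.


dT = 25 - (10) = 15 K
Q = U * A * dT
  = 3.8 * 1038 * 15
  = 59166 W = 59.17 kW


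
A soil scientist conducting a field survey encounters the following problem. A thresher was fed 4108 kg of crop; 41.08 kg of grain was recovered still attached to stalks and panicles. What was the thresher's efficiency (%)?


eta = (total - unthreshed) / total * 100
    = (4108 - 41.08) / 4108 * 100
    = 4066.92 / 4108 * 100
    = 99%


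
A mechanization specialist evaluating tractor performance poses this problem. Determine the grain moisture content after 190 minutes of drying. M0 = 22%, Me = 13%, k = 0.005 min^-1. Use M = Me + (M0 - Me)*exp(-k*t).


M = Me + (M0 - Me) * e^(-k*t)
  = 13 + (22 - 13) * e^(-0.005*190)
  = 13 + 9 * e^(-0.950)
  = 13 + 9 * 0.38674
  = 13 + 3.4807
  = 16.48%


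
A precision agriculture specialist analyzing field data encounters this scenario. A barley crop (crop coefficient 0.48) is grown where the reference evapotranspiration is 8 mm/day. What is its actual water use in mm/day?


ETc = Kc * ET0
    = 0.48 * 8
    = 3.84 mm/day


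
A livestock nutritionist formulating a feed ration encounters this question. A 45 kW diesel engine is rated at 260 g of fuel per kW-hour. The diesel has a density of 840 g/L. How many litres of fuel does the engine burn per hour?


FC = P * BSFC / rho_fuel
   = 45 * 260 / 840
   = 11700 / 840
   = 13.93 L/h


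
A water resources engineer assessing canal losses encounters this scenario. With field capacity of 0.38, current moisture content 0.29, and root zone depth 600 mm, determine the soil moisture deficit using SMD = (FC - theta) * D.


SMD = (FC - theta) * D
    = (0.38 - 0.29) * 600
    = 0.090 * 600
    = 54 mm


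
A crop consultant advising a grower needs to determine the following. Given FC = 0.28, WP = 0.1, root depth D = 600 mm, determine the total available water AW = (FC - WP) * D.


AW = (FC - WP) * D
   = (0.28 - 0.1) * 600
   = 0.18 * 600
   = 108 mm


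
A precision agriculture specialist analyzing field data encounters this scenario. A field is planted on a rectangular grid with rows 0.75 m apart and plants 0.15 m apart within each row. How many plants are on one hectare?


D = 10000 / (row_sp * plant_sp)
  = 10000 / (0.75 * 0.15)
  = 10000 / 0.1125
  = 88888.89 plants/ha


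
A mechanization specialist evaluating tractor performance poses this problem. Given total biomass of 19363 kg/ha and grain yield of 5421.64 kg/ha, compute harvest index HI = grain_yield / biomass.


HI = grain_yield / biomass
   = 5421.64 / 19363
   = 0.28


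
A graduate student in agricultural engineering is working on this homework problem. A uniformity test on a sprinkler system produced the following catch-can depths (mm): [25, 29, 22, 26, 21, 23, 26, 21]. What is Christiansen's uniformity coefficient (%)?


xbar = 193 / 8 = 24.125
sum|xi - xbar| = 19
CU = 100 * (1 - 19 / (8 * 24.125))
   = 100 * (1 - 0.0984)
   = 90.16%


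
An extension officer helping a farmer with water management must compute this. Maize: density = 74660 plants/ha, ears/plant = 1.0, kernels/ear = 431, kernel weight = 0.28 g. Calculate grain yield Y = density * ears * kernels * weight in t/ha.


Y = density * ears * kernels * kw
  = 74660 * 1.0 * 431 * 0.28 g/ha
  = 9009968.80 g/ha
  = 9009.97 kg/ha = 9.01 t/ha


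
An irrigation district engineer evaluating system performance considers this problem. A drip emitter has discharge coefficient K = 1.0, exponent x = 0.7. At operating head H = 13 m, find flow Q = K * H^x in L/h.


Q = K * H^x
  = 1.0 * 13^0.7
  = 1.0 * 6.0223
  = 6.02 L/h


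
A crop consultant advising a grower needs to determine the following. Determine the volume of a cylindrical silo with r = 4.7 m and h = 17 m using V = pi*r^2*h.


V = pi * r^2 * h
  = pi * 4.7^2 * 17
  = pi * 22.09 * 17
  = 1179.76 m^3


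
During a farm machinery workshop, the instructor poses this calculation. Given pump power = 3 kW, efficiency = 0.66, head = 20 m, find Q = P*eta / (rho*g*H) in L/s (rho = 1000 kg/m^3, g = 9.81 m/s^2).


Q = (P * 1000 * eta) / (rho * g * H)
  = (3 * 1000 * 0.66) / (1000 * 9.81 * 20)
  = 1980 / 196200
  = 0.01009 m^3/s = 10.09 L/s


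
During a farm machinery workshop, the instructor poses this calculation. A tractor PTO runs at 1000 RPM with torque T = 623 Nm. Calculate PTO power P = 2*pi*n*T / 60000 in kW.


P = 2*pi*n*T / 60000
  = 2*pi * 1000 * 623 / 60000
  = 3914424.45 / 60000
  = 65.24 kW


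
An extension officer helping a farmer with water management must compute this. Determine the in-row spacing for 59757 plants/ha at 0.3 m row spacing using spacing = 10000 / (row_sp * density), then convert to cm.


spacing = 10000 / (row_sp * density)
        = 10000 / (0.3 * 59757)
        = 10000 / 17927.10
        = 0.55781 m = 55.78 cm


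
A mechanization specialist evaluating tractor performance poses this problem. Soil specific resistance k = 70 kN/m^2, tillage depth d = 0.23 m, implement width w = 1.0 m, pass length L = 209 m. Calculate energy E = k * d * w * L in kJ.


E = k * d * w * L
  = 70 * 0.23 * 1.0 * 209
  = 3364.90 kJ


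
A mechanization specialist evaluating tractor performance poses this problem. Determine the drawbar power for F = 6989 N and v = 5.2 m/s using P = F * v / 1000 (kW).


P = F * v / 1000
  = 6989 * 5.2 / 1000
  = 36342.80 / 1000
  = 36.34 kW


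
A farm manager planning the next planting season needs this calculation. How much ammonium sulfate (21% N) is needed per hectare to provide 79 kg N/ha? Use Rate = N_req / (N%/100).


Rate = N_required / (N_content / 100)
     = 79 / (21 / 100)
     = 79 / 0.21
     = 376.19 kg/ha


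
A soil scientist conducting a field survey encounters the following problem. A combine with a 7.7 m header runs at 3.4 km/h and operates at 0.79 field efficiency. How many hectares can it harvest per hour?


C = w * v * eta_f / 10
  = 7.7 * 3.4 * 0.79 / 10
  = 20.68 / 10
  = 2.07 ha/h


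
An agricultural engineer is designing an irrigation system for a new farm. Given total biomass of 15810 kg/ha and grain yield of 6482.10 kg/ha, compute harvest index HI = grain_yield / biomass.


HI = grain_yield / biomass
   = 6482.10 / 15810
   = 0.41


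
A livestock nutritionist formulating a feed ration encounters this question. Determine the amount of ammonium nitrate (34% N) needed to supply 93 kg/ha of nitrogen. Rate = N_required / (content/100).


Rate = N_required / (N_content / 100)
     = 93 / (34 / 100)
     = 93 / 0.34
     = 273.53 kg/ha


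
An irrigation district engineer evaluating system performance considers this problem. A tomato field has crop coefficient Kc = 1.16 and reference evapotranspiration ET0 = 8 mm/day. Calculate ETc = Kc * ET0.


ETc = Kc * ET0
    = 1.16 * 8
    = 9.28 mm/day


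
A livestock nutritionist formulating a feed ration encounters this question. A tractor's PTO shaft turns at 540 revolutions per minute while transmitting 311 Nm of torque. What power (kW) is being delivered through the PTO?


P = 2*pi*n*T / 60000
  = 2*pi * 540 * 311 / 60000
  = 1055198.14 / 60000
  = 17.59 kW


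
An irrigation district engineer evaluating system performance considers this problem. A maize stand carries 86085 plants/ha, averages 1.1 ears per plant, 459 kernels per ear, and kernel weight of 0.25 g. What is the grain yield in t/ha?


Y = density * ears * kernels * kw
  = 86085 * 1.1 * 459 * 0.25 g/ha
  = 10866079.13 g/ha
  = 10866.08 kg/ha = 10.87 t/ha


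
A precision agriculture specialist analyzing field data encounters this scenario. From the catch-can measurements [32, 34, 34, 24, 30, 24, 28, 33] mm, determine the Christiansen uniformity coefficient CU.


xbar = 239 / 8 = 29.875
sum|xi - xbar| = 27.250
CU = 100 * (1 - 27.250 / (8 * 29.875))
   = 100 * (1 - 0.1140)
   = 88.60%


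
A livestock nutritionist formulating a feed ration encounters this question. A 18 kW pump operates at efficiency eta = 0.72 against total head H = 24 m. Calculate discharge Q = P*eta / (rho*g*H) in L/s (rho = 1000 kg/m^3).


Q = (P * 1000 * eta) / (rho * g * H)
  = (18 * 1000 * 0.72) / (1000 * 9.81 * 24)
  = 12960 / 235440
  = 0.05505 m^3/s = 55.05 L/s


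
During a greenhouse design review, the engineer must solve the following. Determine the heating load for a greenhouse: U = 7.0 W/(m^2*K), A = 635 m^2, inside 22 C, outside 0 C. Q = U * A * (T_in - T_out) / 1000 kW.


dT = 22 - (0) = 22 K
Q = U * A * dT
  = 7.0 * 635 * 22
  = 97790 W = 97.79 kW


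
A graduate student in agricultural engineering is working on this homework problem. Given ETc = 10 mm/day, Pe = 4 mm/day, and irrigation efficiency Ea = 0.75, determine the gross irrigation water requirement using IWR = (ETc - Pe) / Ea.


IWR = (ETc - Pe) / Ea
    = (10 - 4) / 0.75
    = 6 / 0.75
    = 8 mm/day


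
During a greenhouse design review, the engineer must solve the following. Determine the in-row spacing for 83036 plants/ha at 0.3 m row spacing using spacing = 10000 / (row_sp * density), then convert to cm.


spacing = 10000 / (row_sp * density)
        = 10000 / (0.3 * 83036)
        = 10000 / 24910.80
        = 0.40143 m = 40.14 cm


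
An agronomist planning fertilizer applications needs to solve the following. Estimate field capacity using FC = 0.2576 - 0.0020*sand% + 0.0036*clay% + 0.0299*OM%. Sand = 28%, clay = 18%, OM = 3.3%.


FC = 0.2576 - 0.0020*28 + 0.0036*18 + 0.0299*3.3
   = 0.2576 - 0.0560 + 0.0648 + 0.0987
   = 0.3651


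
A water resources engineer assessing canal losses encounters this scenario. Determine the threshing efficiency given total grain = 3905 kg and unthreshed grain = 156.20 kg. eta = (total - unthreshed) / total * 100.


eta = (total - unthreshed) / total * 100
    = (3905 - 156.20) / 3905 * 100
    = 3748.80 / 3905 * 100
    = 96%


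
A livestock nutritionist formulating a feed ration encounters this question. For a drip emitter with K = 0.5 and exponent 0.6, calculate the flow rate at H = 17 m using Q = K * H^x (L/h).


Q = K * H^x
  = 0.5 * 17^0.6
  = 0.5 * 5.4736
  = 2.74 L/h


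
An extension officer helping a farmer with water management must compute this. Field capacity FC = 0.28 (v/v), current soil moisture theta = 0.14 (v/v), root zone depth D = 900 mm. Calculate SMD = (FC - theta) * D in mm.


SMD = (FC - theta) * D
    = (0.28 - 0.14) * 900
    = 0.140 * 900
    = 126 mm


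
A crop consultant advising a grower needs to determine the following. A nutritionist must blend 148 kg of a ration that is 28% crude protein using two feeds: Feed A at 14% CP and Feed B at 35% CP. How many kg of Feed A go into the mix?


parts_A = CP_b - target = 35 - 28 = 7
parts_B = target - CP_a = 28 - 14 = 14
total_parts = 7 + 14 = 21
Feed A = 148 * 7 / 21 = 49.33 kg
Feed B = 148 * 14 / 21 = 98.67 kg

49.33 kg


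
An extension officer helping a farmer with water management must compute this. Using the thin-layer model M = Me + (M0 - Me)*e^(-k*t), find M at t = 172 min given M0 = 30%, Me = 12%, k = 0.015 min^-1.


M = Me + (M0 - Me) * e^(-k*t)
  = 12 + (30 - 12) * e^(-0.015*172)
  = 12 + 18 * e^(-2.580)
  = 12 + 18 * 0.07577
  = 12 + 1.3639
  = 13.36%


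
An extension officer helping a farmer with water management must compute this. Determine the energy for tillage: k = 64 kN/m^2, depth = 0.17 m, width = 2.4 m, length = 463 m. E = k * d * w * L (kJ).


E = k * d * w * L
  = 64 * 0.17 * 2.4 * 463
  = 12089.86 kJ


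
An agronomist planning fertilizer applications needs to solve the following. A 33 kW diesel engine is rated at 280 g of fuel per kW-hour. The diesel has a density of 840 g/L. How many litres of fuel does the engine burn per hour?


FC = P * BSFC / rho_fuel
   = 33 * 280 / 840
   = 9240 / 840
   = 11 L/h


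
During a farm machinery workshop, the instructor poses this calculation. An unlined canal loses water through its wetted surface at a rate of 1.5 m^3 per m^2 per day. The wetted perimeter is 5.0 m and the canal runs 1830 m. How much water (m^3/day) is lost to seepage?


S = C * P * L
  = 1.5 * 5.0 * 1830
  = 13725 m^3/day


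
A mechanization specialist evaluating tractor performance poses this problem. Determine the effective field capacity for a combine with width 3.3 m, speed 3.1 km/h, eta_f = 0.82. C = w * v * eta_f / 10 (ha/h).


C = w * v * eta_f / 10
  = 3.3 * 3.1 * 0.82 / 10
  = 8.39 / 10
  = 0.84 ha/h


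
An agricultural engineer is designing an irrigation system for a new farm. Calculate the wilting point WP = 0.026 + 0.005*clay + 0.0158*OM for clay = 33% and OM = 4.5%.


WP = 0.026 + 0.005*33 + 0.0158*4.5
   = 0.026 + 0.1650 + 0.0711
   = 0.2621


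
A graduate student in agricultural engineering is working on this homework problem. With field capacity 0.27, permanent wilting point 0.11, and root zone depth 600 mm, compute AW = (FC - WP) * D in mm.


AW = (FC - WP) * D
   = (0.27 - 0.11) * 600
   = 0.16 * 600
   = 96 mm


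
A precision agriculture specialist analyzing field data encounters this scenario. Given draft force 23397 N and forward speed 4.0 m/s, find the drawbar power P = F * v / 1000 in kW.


P = F * v / 1000
  = 23397 * 4.0 / 1000
  = 93588 / 1000
  = 93.59 kW


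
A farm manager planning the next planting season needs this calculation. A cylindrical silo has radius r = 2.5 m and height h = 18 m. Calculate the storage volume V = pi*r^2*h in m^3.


V = pi * r^2 * h
  = pi * 2.5^2 * 18
  = pi * 6.25 * 18
  = 353.43 m^3


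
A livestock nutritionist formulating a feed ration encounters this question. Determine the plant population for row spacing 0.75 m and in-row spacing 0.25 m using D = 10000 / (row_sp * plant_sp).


D = 10000 / (row_sp * plant_sp)
  = 10000 / (0.75 * 0.25)
  = 10000 / 0.1875
  = 53333.33 plants/ha


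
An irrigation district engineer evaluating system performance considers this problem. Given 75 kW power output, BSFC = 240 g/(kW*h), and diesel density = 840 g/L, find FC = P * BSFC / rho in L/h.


FC = P * BSFC / rho_fuel
   = 75 * 240 / 840
   = 18000 / 840
   = 21.43 L/h


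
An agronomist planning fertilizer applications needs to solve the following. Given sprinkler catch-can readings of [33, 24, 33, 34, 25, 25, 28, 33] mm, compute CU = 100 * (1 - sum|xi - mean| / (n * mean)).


xbar = 235 / 8 = 29.375
sum|xi - xbar| = 31
CU = 100 * (1 - 31 / (8 * 29.375))
   = 100 * (1 - 0.1319)
   = 86.81%


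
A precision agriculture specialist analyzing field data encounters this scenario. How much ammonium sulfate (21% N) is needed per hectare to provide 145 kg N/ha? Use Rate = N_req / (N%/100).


Rate = N_required / (N_content / 100)
     = 145 / (21 / 100)
     = 145 / 0.21
     = 690.48 kg/ha


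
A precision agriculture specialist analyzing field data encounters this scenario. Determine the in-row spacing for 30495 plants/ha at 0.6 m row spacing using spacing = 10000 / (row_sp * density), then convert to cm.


spacing = 10000 / (row_sp * density)
        = 10000 / (0.6 * 30495)
        = 10000 / 18297
        = 0.54654 m = 54.65 cm


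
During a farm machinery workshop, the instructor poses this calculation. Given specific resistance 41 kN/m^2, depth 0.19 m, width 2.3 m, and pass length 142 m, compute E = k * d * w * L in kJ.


E = k * d * w * L
  = 41 * 0.19 * 2.3 * 142
  = 2544.21 kJ


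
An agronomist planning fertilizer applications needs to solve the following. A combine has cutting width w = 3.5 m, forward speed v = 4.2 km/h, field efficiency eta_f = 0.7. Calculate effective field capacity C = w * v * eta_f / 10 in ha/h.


C = w * v * eta_f / 10
  = 3.5 * 4.2 * 0.7 / 10
  = 10.29 / 10
  = 1.03 ha/h


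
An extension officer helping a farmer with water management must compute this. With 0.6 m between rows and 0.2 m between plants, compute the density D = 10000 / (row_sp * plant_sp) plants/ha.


D = 10000 / (row_sp * plant_sp)
  = 10000 / (0.6 * 0.2)
  = 10000 / 0.1200
  = 83333.33 plants/ha


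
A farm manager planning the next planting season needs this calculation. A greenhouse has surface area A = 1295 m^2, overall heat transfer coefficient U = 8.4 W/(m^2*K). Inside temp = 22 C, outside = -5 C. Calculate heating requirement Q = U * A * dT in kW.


dT = 22 - (-5) = 27 K
Q = U * A * dT
  = 8.4 * 1295 * 27
  = 293706 W = 293.71 kW


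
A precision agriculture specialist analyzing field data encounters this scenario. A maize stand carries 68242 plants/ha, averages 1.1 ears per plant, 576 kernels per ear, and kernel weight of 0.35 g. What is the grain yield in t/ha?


Y = density * ears * kernels * kw
  = 68242 * 1.1 * 576 * 0.35 g/ha
  = 15133345.92 g/ha
  = 15133.35 kg/ha = 15.13 t/ha


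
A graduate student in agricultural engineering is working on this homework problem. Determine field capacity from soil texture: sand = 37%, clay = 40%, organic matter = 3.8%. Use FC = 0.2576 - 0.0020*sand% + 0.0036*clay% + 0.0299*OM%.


FC = 0.2576 - 0.0020*37 + 0.0036*40 + 0.0299*3.8
   = 0.2576 - 0.0740 + 0.1440 + 0.1136
   = 0.4412


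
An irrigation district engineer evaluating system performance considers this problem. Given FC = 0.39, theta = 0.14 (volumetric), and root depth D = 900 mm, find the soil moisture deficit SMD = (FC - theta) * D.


SMD = (FC - theta) * D
    = (0.39 - 0.14) * 900
    = 0.250 * 900
    = 225 mm


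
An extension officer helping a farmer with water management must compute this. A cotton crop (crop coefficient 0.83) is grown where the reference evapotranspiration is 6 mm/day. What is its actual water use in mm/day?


ETc = Kc * ET0
    = 0.83 * 6
    = 4.98 mm/day


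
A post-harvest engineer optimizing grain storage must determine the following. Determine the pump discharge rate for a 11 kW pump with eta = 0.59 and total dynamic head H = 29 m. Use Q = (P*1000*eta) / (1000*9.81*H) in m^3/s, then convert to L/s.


Q = (P * 1000 * eta) / (rho * g * H)
  = (11 * 1000 * 0.59) / (1000 * 9.81 * 29)
  = 6490 / 284490
  = 0.02281 m^3/s = 22.81 L/s


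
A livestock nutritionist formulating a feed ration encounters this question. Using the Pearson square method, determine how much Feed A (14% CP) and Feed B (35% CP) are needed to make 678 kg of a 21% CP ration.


parts_A = CP_b - target = 35 - 21 = 14
parts_B = target - CP_a = 21 - 14 = 7
total_parts = 14 + 7 = 21
Feed A = 678 * 14 / 21 = 452 kg
Feed B = 678 * 7 / 21 = 226 kg

452 kg


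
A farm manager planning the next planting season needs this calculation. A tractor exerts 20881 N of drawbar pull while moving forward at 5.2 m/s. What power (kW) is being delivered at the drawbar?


P = F * v / 1000
  = 20881 * 5.2 / 1000
  = 108581.20 / 1000
  = 108.58 kW


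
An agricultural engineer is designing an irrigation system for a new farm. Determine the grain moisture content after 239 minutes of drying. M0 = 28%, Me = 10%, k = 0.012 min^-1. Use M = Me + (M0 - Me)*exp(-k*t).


M = Me + (M0 - Me) * e^(-k*t)
  = 10 + (28 - 10) * e^(-0.012*239)
  = 10 + 18 * e^(-2.868)
  = 10 + 18 * 0.05681
  = 10 + 1.0226
  = 11.02%


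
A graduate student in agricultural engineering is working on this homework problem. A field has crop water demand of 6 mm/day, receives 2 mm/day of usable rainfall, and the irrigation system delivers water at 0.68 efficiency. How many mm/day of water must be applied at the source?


IWR = (ETc - Pe) / Ea
    = (6 - 2) / 0.68
    = 4 / 0.68
    = 5.88 mm/day


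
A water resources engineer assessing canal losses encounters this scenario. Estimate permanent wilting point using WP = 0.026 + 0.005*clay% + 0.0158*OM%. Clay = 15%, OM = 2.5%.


WP = 0.026 + 0.005*15 + 0.0158*2.5
   = 0.026 + 0.0750 + 0.0395
   = 0.1405


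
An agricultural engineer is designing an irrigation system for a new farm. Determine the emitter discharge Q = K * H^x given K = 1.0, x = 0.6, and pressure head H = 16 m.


Q = K * H^x
  = 1.0 * 16^0.6
  = 1.0 * 5.2780
  = 5.28 L/h


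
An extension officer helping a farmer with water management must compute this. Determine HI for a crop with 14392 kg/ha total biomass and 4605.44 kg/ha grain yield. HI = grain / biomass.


HI = grain_yield / biomass
   = 4605.44 / 14392
   = 0.32


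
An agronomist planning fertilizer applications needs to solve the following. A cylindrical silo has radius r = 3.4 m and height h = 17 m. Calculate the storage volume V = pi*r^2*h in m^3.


V = pi * r^2 * h
  = pi * 3.4^2 * 17
  = pi * 11.56 * 17
  = 617.39 m^3


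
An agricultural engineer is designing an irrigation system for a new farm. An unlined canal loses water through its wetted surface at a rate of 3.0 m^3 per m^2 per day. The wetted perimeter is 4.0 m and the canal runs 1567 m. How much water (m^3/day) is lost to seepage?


S = C * P * L
  = 3.0 * 4.0 * 1567
  = 18804 m^3/day


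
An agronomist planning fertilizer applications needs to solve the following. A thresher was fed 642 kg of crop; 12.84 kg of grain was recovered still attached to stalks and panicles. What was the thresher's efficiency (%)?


eta = (total - unthreshed) / total * 100
    = (642 - 12.84) / 642 * 100
    = 629.16 / 642 * 100
    = 98%


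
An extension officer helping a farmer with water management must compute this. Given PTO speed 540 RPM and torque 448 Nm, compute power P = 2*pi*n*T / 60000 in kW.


P = 2*pi*n*T / 60000
  = 2*pi * 540 * 448 / 60000
  = 1520028.19 / 60000
  = 25.33 kW


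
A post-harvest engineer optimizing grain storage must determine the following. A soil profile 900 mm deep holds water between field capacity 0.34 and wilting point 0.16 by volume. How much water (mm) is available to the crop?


AW = (FC - WP) * D
   = (0.34 - 0.16) * 900
   = 0.18 * 900
   = 162 mm


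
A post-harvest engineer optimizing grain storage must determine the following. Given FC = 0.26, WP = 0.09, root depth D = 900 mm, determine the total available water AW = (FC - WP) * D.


AW = (FC - WP) * D
   = (0.26 - 0.09) * 900
   = 0.17 * 900
   = 153 mm


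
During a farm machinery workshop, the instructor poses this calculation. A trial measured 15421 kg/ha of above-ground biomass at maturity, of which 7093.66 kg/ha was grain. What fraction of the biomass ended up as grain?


HI = grain_yield / biomass
   = 7093.66 / 15421
   = 0.46


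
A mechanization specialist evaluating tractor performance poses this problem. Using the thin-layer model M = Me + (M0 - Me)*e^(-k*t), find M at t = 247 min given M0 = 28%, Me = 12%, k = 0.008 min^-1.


M = Me + (M0 - Me) * e^(-k*t)
  = 12 + (28 - 12) * e^(-0.008*247)
  = 12 + 16 * e^(-1.976)
  = 12 + 16 * 0.13862
  = 12 + 2.2180
  = 14.22%


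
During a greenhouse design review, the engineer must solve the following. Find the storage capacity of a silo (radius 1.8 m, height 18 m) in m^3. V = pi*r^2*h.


V = pi * r^2 * h
  = pi * 1.8^2 * 18
  = pi * 3.24 * 18
  = 183.22 m^3


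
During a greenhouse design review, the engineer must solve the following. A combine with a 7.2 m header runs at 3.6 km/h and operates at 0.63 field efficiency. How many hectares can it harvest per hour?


C = w * v * eta_f / 10
  = 7.2 * 3.6 * 0.63 / 10
  = 16.33 / 10
  = 1.63 ha/h


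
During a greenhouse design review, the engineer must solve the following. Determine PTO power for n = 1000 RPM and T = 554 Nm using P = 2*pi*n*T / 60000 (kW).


P = 2*pi*n*T / 60000
  = 2*pi * 1000 * 554 / 60000
  = 3480884.66 / 60000
  = 58.01 kW


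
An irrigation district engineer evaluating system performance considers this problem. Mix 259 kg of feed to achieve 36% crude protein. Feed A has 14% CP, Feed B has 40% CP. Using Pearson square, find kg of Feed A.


parts_A = CP_b - target = 40 - 36 = 4
parts_B = target - CP_a = 36 - 14 = 22
total_parts = 4 + 22 = 26
Feed A = 259 * 4 / 26 = 39.85 kg
Feed B = 259 * 22 / 26 = 219.15 kg

39.85 kg


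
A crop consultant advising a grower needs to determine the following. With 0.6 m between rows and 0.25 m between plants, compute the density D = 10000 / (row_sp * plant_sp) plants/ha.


D = 10000 / (row_sp * plant_sp)
  = 10000 / (0.6 * 0.25)
  = 10000 / 0.1500
  = 66666.67 plants/ha


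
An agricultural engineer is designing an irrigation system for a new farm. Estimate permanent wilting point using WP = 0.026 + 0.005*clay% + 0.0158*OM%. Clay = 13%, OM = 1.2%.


WP = 0.026 + 0.005*13 + 0.0158*1.2
   = 0.026 + 0.0650 + 0.0190
   = 0.1100


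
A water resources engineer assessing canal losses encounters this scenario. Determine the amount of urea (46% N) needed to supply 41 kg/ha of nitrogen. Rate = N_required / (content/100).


Rate = N_required / (N_content / 100)
     = 41 / (46 / 100)
     = 41 / 0.46
     = 89.13 kg/ha


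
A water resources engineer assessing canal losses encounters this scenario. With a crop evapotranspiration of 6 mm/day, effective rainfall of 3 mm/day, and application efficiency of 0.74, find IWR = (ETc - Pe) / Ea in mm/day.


IWR = (ETc - Pe) / Ea
    = (6 - 3) / 0.74
    = 3 / 0.74
    = 4.05 mm/day


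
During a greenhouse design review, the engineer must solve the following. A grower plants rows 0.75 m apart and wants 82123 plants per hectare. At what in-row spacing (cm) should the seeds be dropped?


spacing = 10000 / (row_sp * density)
        = 10000 / (0.75 * 82123)
        = 10000 / 61592.25
        = 0.16236 m = 16.24 cm


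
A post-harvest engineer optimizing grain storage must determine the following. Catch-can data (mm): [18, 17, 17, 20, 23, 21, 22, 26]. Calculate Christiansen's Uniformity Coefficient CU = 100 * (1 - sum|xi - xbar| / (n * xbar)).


xbar = 164 / 8 = 20.500
sum|xi - xbar| = 20
CU = 100 * (1 - 20 / (8 * 20.500))
   = 100 * (1 - 0.1220)
   = 87.80%


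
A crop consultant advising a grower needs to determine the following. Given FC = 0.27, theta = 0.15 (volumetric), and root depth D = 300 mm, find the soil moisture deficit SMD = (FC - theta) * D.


SMD = (FC - theta) * D
    = (0.27 - 0.15) * 300
    = 0.120 * 300
    = 36 mm


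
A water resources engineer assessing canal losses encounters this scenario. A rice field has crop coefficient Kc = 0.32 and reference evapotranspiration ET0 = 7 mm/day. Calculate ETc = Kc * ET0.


ETc = Kc * ET0
    = 0.32 * 7
    = 2.24 mm/day


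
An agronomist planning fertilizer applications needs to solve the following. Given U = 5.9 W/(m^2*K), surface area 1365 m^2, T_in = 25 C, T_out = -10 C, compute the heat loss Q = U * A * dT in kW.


dT = 25 - (-10) = 35 K
Q = U * A * dT
  = 5.9 * 1365 * 35
  = 281872.50 W = 281.87 kW


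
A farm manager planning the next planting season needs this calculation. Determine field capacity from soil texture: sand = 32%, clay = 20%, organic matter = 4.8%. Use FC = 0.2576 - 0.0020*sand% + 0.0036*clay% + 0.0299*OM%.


FC = 0.2576 - 0.0020*32 + 0.0036*20 + 0.0299*4.8
   = 0.2576 - 0.0640 + 0.0720 + 0.1435
   = 0.4091


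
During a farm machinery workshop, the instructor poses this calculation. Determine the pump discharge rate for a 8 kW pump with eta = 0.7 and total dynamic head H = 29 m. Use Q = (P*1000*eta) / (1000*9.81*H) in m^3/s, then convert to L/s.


Q = (P * 1000 * eta) / (rho * g * H)
  = (8 * 1000 * 0.7) / (1000 * 9.81 * 29)
  = 5600 / 284490
  = 0.01968 m^3/s = 19.68 L/s


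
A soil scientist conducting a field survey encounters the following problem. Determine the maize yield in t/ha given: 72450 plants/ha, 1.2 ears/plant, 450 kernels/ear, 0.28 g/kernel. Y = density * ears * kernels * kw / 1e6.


Y = density * ears * kernels * kw
  = 72450 * 1.2 * 450 * 0.28 g/ha
  = 10954440.00 g/ha
  = 10954.44 kg/ha = 10.95 t/ha


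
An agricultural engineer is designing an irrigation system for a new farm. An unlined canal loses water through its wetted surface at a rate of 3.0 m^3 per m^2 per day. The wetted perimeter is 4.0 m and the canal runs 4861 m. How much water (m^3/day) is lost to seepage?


S = C * P * L
  = 3.0 * 4.0 * 4861
  = 58332 m^3/day


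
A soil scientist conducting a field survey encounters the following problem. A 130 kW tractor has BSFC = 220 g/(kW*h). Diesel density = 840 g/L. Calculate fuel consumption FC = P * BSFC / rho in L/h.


FC = P * BSFC / rho_fuel
   = 130 * 220 / 840
   = 28600 / 840
   = 34.05 L/h


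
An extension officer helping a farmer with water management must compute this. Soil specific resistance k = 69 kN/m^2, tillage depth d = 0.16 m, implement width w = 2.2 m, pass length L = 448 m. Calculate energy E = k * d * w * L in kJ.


E = k * d * w * L
  = 69 * 0.16 * 2.2 * 448
  = 10881.02 kJ


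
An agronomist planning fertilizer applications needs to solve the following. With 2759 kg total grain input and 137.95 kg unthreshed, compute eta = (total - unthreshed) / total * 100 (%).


eta = (total - unthreshed) / total * 100
    = (2759 - 137.95) / 2759 * 100
    = 2621.05 / 2759 * 100
    = 95%


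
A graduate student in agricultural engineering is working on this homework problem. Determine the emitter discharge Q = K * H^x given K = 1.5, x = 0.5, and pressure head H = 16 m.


Q = K * H^x
  = 1.5 * 16^0.5
  = 1.5 * 4
  = 6 L/h


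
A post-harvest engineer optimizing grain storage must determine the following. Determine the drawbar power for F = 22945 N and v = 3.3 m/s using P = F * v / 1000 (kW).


P = F * v / 1000
  = 22945 * 3.3 / 1000
  = 75718.50 / 1000
  = 75.72 kW


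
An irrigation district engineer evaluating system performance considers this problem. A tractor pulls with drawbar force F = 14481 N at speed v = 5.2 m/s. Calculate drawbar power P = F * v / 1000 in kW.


P = F * v / 1000
  = 14481 * 5.2 / 1000
  = 75301.20 / 1000
  = 75.30 kW


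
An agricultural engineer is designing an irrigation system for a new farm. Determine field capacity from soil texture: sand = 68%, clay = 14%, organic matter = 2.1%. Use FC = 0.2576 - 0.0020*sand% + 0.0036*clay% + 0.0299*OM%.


FC = 0.2576 - 0.0020*68 + 0.0036*14 + 0.0299*2.1
   = 0.2576 - 0.1360 + 0.0504 + 0.0628
   = 0.2348


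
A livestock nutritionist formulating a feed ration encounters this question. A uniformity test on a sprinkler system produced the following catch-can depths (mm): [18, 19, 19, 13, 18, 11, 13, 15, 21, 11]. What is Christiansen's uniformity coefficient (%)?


xbar = 158 / 10 = 15.800
sum|xi - xbar| = 32
CU = 100 * (1 - 32 / (10 * 15.800))
   = 100 * (1 - 0.2025)
   = 79.75%
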